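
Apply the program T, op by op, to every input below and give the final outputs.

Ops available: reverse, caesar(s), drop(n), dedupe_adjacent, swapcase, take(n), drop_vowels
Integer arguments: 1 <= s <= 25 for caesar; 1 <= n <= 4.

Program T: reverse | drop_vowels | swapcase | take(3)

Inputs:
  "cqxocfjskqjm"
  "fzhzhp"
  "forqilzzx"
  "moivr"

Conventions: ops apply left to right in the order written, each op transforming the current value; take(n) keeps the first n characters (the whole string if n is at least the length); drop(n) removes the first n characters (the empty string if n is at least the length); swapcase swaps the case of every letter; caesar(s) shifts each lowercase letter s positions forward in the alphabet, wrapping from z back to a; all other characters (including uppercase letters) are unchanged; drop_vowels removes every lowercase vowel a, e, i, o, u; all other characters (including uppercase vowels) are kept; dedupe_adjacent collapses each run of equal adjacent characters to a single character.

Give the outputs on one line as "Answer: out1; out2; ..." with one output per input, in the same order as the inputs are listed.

Execution, op by op:
  "cqxocfjskqjm" -> "mjqksjfcoxqc" -> "mjqksjfcxqc" -> "MJQKSJFCXQC" -> "MJQ"
  "fzhzhp" -> "phzhzf" -> "phzhzf" -> "PHZHZF" -> "PHZ"
  "forqilzzx" -> "xzzliqrof" -> "xzzlqrf" -> "XZZLQRF" -> "XZZ"
  "moivr" -> "rviom" -> "rvm" -> "RVM" -> "RVM"

"MJQ"; "PHZ"; "XZZ"; "RVM"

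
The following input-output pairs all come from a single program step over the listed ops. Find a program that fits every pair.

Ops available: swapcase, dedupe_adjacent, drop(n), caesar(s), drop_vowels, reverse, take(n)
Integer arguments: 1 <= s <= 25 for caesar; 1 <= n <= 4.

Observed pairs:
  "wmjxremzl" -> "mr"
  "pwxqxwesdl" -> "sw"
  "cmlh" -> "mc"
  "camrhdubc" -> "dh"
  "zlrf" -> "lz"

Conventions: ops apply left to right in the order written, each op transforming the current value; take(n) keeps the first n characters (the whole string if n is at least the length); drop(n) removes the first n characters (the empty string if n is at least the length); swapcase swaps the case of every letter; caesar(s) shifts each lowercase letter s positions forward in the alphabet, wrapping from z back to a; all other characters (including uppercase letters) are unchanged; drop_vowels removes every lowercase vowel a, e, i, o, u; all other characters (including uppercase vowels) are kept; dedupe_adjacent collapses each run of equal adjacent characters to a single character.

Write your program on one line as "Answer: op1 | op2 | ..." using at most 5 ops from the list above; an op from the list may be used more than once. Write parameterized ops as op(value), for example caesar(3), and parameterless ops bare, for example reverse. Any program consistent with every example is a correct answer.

reverse | drop_vowels | drop(2) | take(2)

Check, running the answer program on each example:
  "wmjxremzl" -> "lzmerxjmw" -> "lzmrxjmw" -> "mrxjmw" -> "mr"
  "pwxqxwesdl" -> "ldsewxqxwp" -> "ldswxqxwp" -> "swxqxwp" -> "sw"
  "cmlh" -> "hlmc" -> "hlmc" -> "mc" -> "mc"
  "camrhdubc" -> "cbudhrmac" -> "cbdhrmc" -> "dhrmc" -> "dh"
  "zlrf" -> "frlz" -> "frlz" -> "lz" -> "lz"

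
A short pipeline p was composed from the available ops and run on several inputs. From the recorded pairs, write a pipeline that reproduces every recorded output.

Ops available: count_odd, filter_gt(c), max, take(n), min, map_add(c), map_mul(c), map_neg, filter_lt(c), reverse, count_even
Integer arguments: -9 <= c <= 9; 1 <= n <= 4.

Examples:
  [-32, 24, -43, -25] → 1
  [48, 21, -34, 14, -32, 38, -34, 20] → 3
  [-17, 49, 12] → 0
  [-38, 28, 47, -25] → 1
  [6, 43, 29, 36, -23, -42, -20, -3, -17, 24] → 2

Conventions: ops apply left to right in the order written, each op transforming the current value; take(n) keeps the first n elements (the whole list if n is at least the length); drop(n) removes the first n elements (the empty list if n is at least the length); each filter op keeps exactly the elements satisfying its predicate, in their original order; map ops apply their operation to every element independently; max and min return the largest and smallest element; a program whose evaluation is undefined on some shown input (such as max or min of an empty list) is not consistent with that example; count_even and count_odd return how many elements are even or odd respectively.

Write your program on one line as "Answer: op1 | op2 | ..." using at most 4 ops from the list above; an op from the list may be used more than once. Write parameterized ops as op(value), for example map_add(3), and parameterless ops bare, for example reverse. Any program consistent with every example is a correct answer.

filter_lt(-5) | map_add(4) | map_add(2) | count_even

Check, running the answer program on each example:
  [-32, 24, -43, -25] -> [-32, -43, -25] -> [-28, -39, -21] -> [-26, -37, -19] -> 1
  [48, 21, -34, 14, -32, 38, -34, 20] -> [-34, -32, -34] -> [-30, -28, -30] -> [-28, -26, -28] -> 3
  [-17, 49, 12] -> [-17] -> [-13] -> [-11] -> 0
  [-38, 28, 47, -25] -> [-38, -25] -> [-34, -21] -> [-32, -19] -> 1
  [6, 43, 29, 36, -23, -42, -20, -3, -17, 24] -> [-23, -42, -20, -17] -> [-19, -38, -16, -13] -> [-17, -36, -14, -11] -> 2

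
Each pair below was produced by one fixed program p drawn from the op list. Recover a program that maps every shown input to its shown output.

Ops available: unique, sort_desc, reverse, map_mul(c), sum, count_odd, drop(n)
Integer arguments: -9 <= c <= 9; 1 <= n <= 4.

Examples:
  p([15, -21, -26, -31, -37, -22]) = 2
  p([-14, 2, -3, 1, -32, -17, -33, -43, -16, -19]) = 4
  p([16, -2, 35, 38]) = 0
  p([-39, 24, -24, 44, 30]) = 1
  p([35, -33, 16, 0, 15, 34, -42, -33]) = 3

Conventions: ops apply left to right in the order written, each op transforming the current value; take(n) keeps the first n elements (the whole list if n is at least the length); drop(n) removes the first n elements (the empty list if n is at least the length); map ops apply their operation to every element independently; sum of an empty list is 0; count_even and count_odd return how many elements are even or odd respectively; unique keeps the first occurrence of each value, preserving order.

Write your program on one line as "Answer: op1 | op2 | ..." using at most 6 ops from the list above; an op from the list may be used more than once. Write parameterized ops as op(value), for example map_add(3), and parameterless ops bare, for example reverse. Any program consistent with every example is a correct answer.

sort_desc | drop(3) | reverse | map_mul(-3) | map_mul(5) | count_odd

Check, running the answer program on each example:
  [15, -21, -26, -31, -37, -22] -> [15, -21, -22, -26, -31, -37] -> [-26, -31, -37] -> [-37, -31, -26] -> [111, 93, 78] -> [555, 465, 390] -> 2
  [-14, 2, -3, 1, -32, -17, -33, -43, -16, -19] -> [2, 1, -3, -14, -16, -17, -19, -32, -33, -43] -> [-14, -16, -17, -19, -32, -33, -43] -> [-43, -33, -32, -19, -17, -16, -14] -> [129, 99, 96, 57, 51, 48, 42] -> [645, 495, 480, 285, 255, 240, 210] -> 4
  [16, -2, 35, 38] -> [38, 35, 16, -2] -> [-2] -> [-2] -> [6] -> [30] -> 0
  [-39, 24, -24, 44, 30] -> [44, 30, 24, -24, -39] -> [-24, -39] -> [-39, -24] -> [117, 72] -> [585, 360] -> 1
  [35, -33, 16, 0, 15, 34, -42, -33] -> [35, 34, 16, 15, 0, -33, -33, -42] -> [15, 0, -33, -33, -42] -> [-42, -33, -33, 0, 15] -> [126, 99, 99, 0, -45] -> [630, 495, 495, 0, -225] -> 3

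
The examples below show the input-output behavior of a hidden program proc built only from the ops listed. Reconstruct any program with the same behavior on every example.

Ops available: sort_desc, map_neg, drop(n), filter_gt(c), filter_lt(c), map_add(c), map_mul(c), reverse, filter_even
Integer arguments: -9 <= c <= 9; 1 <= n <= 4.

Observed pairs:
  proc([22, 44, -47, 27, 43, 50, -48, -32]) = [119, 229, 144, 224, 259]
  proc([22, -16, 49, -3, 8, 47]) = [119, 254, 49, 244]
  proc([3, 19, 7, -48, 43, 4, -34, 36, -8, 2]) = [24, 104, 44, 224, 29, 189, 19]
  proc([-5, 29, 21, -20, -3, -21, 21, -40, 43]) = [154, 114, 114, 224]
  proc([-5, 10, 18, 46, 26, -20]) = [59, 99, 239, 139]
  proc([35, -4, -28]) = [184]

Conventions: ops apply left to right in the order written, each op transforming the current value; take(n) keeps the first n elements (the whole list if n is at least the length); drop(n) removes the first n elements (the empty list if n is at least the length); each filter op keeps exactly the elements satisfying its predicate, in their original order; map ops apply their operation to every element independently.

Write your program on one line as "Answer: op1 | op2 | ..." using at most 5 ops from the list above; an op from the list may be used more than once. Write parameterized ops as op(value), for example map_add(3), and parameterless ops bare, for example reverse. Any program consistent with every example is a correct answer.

filter_gt(-6) | map_neg | map_mul(-5) | map_add(9) | filter_gt(-4)

Check, running the answer program on each example:
  [22, 44, -47, 27, 43, 50, -48, -32] -> [22, 44, 27, 43, 50] -> [-22, -44, -27, -43, -50] -> [110, 220, 135, 215, 250] -> [119, 229, 144, 224, 259] -> [119, 229, 144, 224, 259]
  [22, -16, 49, -3, 8, 47] -> [22, 49, -3, 8, 47] -> [-22, -49, 3, -8, -47] -> [110, 245, -15, 40, 235] -> [119, 254, -6, 49, 244] -> [119, 254, 49, 244]
  [3, 19, 7, -48, 43, 4, -34, 36, -8, 2] -> [3, 19, 7, 43, 4, 36, 2] -> [-3, -19, -7, -43, -4, -36, -2] -> [15, 95, 35, 215, 20, 180, 10] -> [24, 104, 44, 224, 29, 189, 19] -> [24, 104, 44, 224, 29, 189, 19]
  [-5, 29, 21, -20, -3, -21, 21, -40, 43] -> [-5, 29, 21, -3, 21, 43] -> [5, -29, -21, 3, -21, -43] -> [-25, 145, 105, -15, 105, 215] -> [-16, 154, 114, -6, 114, 224] -> [154, 114, 114, 224]
  [-5, 10, 18, 46, 26, -20] -> [-5, 10, 18, 46, 26] -> [5, -10, -18, -46, -26] -> [-25, 50, 90, 230, 130] -> [-16, 59, 99, 239, 139] -> [59, 99, 239, 139]
  [35, -4, -28] -> [35, -4] -> [-35, 4] -> [175, -20] -> [184, -11] -> [184]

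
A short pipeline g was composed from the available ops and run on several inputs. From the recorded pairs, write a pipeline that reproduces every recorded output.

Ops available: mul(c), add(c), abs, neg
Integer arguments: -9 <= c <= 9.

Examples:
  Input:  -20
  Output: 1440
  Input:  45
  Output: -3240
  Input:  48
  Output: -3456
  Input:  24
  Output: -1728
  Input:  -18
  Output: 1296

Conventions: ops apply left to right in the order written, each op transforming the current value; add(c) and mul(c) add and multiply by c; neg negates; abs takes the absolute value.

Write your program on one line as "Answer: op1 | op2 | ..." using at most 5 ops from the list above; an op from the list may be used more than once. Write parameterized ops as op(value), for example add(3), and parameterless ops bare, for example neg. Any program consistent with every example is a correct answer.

neg | mul(9) | neg | mul(8) | neg

Check, running the answer program on each example:
  -20 -> 20 -> 180 -> -180 -> -1440 -> 1440
  45 -> -45 -> -405 -> 405 -> 3240 -> -3240
  48 -> -48 -> -432 -> 432 -> 3456 -> -3456
  24 -> -24 -> -216 -> 216 -> 1728 -> -1728
  -18 -> 18 -> 162 -> -162 -> -1296 -> 1296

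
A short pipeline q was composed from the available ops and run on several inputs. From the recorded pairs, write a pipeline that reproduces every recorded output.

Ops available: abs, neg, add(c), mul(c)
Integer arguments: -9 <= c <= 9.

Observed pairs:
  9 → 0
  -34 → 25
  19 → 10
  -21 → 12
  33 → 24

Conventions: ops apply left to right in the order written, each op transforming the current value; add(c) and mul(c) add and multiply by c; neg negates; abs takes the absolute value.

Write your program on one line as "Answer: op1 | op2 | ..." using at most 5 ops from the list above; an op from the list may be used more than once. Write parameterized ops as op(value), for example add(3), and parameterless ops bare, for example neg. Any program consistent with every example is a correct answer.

abs | neg | add(7) | add(2) | abs

Check, running the answer program on each example:
  9 -> 9 -> -9 -> -2 -> 0 -> 0
  -34 -> 34 -> -34 -> -27 -> -25 -> 25
  19 -> 19 -> -19 -> -12 -> -10 -> 10
  -21 -> 21 -> -21 -> -14 -> -12 -> 12
  33 -> 33 -> -33 -> -26 -> -24 -> 24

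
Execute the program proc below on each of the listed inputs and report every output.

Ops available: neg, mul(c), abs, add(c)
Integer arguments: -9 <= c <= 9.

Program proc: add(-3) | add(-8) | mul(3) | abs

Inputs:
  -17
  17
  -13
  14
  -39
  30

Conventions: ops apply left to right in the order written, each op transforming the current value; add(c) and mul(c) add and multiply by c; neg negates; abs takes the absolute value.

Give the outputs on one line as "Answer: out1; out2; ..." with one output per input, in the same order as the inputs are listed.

84; 18; 72; 9; 150; 57

Execution, op by op:
  -17 -> -20 -> -28 -> -84 -> 84
  17 -> 14 -> 6 -> 18 -> 18
  -13 -> -16 -> -24 -> -72 -> 72
  14 -> 11 -> 3 -> 9 -> 9
  -39 -> -42 -> -50 -> -150 -> 150
  30 -> 27 -> 19 -> 57 -> 57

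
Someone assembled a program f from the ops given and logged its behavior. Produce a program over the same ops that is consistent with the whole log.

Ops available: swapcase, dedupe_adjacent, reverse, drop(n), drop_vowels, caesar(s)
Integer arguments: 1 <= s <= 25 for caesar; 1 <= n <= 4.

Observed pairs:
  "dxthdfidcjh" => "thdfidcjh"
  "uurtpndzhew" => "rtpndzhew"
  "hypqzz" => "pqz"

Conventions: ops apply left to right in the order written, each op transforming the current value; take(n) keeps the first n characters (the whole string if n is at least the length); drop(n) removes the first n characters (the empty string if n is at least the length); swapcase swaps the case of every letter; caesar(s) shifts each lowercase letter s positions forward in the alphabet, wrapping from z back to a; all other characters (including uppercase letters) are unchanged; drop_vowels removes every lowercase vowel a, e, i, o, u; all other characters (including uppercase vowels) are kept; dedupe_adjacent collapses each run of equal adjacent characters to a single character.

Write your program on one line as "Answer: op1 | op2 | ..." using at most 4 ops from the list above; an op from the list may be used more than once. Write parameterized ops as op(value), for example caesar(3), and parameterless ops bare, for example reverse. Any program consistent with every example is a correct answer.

swapcase | drop(2) | dedupe_adjacent | swapcase

Check, running the answer program on each example:
  "dxthdfidcjh" -> "DXTHDFIDCJH" -> "THDFIDCJH" -> "THDFIDCJH" -> "thdfidcjh"
  "uurtpndzhew" -> "UURTPNDZHEW" -> "RTPNDZHEW" -> "RTPNDZHEW" -> "rtpndzhew"
  "hypqzz" -> "HYPQZZ" -> "PQZZ" -> "PQZ" -> "pqz"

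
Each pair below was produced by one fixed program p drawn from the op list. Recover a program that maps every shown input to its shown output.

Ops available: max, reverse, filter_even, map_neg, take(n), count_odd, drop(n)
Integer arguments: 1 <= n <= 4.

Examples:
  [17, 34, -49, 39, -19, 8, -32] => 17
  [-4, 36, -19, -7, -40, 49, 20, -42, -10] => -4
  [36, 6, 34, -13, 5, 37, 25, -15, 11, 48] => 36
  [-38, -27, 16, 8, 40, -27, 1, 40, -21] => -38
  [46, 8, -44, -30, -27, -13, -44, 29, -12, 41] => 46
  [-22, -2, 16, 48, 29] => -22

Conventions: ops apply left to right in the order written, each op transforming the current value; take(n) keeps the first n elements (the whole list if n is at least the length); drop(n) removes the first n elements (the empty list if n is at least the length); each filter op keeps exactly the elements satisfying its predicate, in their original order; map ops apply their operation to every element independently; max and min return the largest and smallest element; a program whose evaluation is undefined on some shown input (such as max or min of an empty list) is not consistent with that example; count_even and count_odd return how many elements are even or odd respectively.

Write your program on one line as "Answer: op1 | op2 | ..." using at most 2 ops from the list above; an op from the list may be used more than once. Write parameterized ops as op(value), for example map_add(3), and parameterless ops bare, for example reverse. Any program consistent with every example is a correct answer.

take(1) | max

Check, running the answer program on each example:
  [17, 34, -49, 39, -19, 8, -32] -> [17] -> 17
  [-4, 36, -19, -7, -40, 49, 20, -42, -10] -> [-4] -> -4
  [36, 6, 34, -13, 5, 37, 25, -15, 11, 48] -> [36] -> 36
  [-38, -27, 16, 8, 40, -27, 1, 40, -21] -> [-38] -> -38
  [46, 8, -44, -30, -27, -13, -44, 29, -12, 41] -> [46] -> 46
  [-22, -2, 16, 48, 29] -> [-22] -> -22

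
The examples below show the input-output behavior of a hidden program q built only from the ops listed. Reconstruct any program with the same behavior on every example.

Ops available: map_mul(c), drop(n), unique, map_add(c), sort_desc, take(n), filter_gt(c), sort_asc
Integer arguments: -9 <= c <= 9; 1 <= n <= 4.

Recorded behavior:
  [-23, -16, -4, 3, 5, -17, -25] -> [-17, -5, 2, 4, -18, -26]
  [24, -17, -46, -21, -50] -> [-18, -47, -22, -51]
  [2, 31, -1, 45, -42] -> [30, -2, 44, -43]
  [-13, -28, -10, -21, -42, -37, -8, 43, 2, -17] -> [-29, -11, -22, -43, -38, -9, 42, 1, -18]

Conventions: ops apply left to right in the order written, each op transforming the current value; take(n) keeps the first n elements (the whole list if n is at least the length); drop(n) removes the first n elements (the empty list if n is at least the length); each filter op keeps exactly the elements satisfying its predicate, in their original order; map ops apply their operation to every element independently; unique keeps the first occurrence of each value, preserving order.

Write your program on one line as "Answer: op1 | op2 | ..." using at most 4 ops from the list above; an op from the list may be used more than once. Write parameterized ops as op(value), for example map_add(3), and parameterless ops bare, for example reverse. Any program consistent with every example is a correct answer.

map_add(-8) | map_add(7) | drop(1)

Check, running the answer program on each example:
  [-23, -16, -4, 3, 5, -17, -25] -> [-31, -24, -12, -5, -3, -25, -33] -> [-24, -17, -5, 2, 4, -18, -26] -> [-17, -5, 2, 4, -18, -26]
  [24, -17, -46, -21, -50] -> [16, -25, -54, -29, -58] -> [23, -18, -47, -22, -51] -> [-18, -47, -22, -51]
  [2, 31, -1, 45, -42] -> [-6, 23, -9, 37, -50] -> [1, 30, -2, 44, -43] -> [30, -2, 44, -43]
  [-13, -28, -10, -21, -42, -37, -8, 43, 2, -17] -> [-21, -36, -18, -29, -50, -45, -16, 35, -6, -25] -> [-14, -29, -11, -22, -43, -38, -9, 42, 1, -18] -> [-29, -11, -22, -43, -38, -9, 42, 1, -18]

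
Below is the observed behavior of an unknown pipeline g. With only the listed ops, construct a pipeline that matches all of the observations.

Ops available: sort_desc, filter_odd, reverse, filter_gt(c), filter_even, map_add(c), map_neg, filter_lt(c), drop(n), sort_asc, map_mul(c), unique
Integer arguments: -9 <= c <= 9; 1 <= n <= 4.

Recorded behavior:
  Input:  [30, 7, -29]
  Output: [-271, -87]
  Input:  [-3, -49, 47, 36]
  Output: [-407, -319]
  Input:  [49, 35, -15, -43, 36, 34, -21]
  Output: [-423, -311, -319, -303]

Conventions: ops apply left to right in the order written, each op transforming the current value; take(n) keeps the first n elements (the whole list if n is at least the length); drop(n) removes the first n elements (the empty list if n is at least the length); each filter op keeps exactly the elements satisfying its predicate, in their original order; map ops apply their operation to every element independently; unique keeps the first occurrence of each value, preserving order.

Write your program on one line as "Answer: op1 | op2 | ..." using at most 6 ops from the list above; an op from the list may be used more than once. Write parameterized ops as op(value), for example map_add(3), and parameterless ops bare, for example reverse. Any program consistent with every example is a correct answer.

filter_gt(-3) | map_add(3) | map_mul(-8) | map_add(-3) | map_add(-4)

Check, running the answer program on each example:
  [30, 7, -29] -> [30, 7] -> [33, 10] -> [-264, -80] -> [-267, -83] -> [-271, -87]
  [-3, -49, 47, 36] -> [47, 36] -> [50, 39] -> [-400, -312] -> [-403, -315] -> [-407, -319]
  [49, 35, -15, -43, 36, 34, -21] -> [49, 35, 36, 34] -> [52, 38, 39, 37] -> [-416, -304, -312, -296] -> [-419, -307, -315, -299] -> [-423, -311, -319, -303]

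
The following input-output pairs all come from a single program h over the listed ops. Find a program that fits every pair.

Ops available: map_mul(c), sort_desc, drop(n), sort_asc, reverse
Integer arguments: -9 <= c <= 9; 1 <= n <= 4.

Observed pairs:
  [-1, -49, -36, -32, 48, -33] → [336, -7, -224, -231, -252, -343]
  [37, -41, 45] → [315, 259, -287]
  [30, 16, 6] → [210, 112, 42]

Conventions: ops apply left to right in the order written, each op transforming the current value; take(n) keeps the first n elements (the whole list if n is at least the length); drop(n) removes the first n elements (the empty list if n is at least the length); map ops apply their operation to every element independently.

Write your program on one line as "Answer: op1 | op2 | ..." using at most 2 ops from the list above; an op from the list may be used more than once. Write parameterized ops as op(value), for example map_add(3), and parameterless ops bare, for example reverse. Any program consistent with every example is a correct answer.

sort_desc | map_mul(7)

Check, running the answer program on each example:
  [-1, -49, -36, -32, 48, -33] -> [48, -1, -32, -33, -36, -49] -> [336, -7, -224, -231, -252, -343]
  [37, -41, 45] -> [45, 37, -41] -> [315, 259, -287]
  [30, 16, 6] -> [30, 16, 6] -> [210, 112, 42]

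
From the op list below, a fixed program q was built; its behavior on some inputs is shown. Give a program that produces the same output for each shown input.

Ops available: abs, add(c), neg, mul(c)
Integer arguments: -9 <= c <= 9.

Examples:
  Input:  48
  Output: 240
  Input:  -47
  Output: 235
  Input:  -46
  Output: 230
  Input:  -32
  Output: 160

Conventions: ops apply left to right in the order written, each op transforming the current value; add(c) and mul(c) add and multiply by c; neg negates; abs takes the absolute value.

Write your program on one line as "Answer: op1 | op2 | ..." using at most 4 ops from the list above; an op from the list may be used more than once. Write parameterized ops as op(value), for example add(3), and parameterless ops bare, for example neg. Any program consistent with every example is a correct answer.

abs | mul(-5) | neg

Check, running the answer program on each example:
  48 -> 48 -> -240 -> 240
  -47 -> 47 -> -235 -> 235
  -46 -> 46 -> -230 -> 230
  -32 -> 32 -> -160 -> 160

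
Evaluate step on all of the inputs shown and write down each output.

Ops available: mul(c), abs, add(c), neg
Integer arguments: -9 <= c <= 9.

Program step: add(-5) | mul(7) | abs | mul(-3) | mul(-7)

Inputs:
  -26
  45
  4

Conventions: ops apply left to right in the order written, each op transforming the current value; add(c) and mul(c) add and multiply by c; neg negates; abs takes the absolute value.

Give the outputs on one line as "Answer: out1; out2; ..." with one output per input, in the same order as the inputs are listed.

4557; 5880; 147

Execution, op by op:
  -26 -> -31 -> -217 -> 217 -> -651 -> 4557
  45 -> 40 -> 280 -> 280 -> -840 -> 5880
  4 -> -1 -> -7 -> 7 -> -21 -> 147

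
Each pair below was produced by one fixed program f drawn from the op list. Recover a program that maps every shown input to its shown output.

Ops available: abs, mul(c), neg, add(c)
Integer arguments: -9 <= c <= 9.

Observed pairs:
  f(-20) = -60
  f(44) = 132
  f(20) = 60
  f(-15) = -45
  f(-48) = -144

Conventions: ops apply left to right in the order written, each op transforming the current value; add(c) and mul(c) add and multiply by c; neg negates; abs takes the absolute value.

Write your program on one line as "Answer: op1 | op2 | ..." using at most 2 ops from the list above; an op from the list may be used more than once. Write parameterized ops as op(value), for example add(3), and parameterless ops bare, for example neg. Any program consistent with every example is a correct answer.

mul(-3) | mul(-1)

Check, running the answer program on each example:
  -20 -> 60 -> -60
  44 -> -132 -> 132
  20 -> -60 -> 60
  -15 -> 45 -> -45
  -48 -> 144 -> -144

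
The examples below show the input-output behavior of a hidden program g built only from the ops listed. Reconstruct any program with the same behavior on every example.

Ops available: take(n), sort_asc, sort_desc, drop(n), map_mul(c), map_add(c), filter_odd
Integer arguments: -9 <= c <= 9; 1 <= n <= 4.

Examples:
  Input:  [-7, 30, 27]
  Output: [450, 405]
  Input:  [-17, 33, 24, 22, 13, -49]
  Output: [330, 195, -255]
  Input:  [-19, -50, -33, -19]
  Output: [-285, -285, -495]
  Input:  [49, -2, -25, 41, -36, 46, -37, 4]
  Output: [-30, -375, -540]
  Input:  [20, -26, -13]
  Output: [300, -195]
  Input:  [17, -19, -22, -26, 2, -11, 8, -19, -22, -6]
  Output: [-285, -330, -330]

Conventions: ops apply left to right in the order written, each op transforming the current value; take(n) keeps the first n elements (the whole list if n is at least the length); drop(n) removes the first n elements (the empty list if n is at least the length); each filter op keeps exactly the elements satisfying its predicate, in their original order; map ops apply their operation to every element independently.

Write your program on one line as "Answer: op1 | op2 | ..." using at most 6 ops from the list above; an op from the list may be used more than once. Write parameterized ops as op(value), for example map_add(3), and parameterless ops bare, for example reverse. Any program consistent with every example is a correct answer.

map_mul(-5) | map_mul(-3) | sort_asc | drop(1) | take(3) | sort_desc

Check, running the answer program on each example:
  [-7, 30, 27] -> [35, -150, -135] -> [-105, 450, 405] -> [-105, 405, 450] -> [405, 450] -> [405, 450] -> [450, 405]
  [-17, 33, 24, 22, 13, -49] -> [85, -165, -120, -110, -65, 245] -> [-255, 495, 360, 330, 195, -735] -> [-735, -255, 195, 330, 360, 495] -> [-255, 195, 330, 360, 495] -> [-255, 195, 330] -> [330, 195, -255]
  [-19, -50, -33, -19] -> [95, 250, 165, 95] -> [-285, -750, -495, -285] -> [-750, -495, -285, -285] -> [-495, -285, -285] -> [-495, -285, -285] -> [-285, -285, -495]
  [49, -2, -25, 41, -36, 46, -37, 4] -> [-245, 10, 125, -205, 180, -230, 185, -20] -> [735, -30, -375, 615, -540, 690, -555, 60] -> [-555, -540, -375, -30, 60, 615, 690, 735] -> [-540, -375, -30, 60, 615, 690, 735] -> [-540, -375, -30] -> [-30, -375, -540]
  [20, -26, -13] -> [-100, 130, 65] -> [300, -390, -195] -> [-390, -195, 300] -> [-195, 300] -> [-195, 300] -> [300, -195]
  [17, -19, -22, -26, 2, -11, 8, -19, -22, -6] -> [-85, 95, 110, 130, -10, 55, -40, 95, 110, 30] -> [255, -285, -330, -390, 30, -165, 120, -285, -330, -90] -> [-390, -330, -330, -285, -285, -165, -90, 30, 120, 255] -> [-330, -330, -285, -285, -165, -90, 30, 120, 255] -> [-330, -330, -285] -> [-285, -330, -330]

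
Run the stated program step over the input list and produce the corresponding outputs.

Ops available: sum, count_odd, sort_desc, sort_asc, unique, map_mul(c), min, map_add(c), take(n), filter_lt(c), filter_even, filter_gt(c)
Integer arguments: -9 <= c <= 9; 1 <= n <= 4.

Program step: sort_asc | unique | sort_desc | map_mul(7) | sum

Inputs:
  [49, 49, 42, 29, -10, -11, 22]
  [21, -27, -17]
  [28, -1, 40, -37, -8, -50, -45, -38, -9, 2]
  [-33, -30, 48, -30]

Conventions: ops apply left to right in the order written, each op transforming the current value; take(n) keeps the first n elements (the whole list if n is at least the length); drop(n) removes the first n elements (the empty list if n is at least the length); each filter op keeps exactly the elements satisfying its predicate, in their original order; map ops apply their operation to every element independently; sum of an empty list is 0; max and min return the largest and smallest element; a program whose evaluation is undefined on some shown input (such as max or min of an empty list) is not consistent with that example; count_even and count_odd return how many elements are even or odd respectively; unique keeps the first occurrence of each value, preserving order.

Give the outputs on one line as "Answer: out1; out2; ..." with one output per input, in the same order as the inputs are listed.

Execution, op by op:
  [49, 49, 42, 29, -10, -11, 22] -> [-11, -10, 22, 29, 42, 49, 49] -> [-11, -10, 22, 29, 42, 49] -> [49, 42, 29, 22, -10, -11] -> [343, 294, 203, 154, -70, -77] -> 847
  [21, -27, -17] -> [-27, -17, 21] -> [-27, -17, 21] -> [21, -17, -27] -> [147, -119, -189] -> -161
  [28, -1, 40, -37, -8, -50, -45, -38, -9, 2] -> [-50, -45, -38, -37, -9, -8, -1, 2, 28, 40] -> [-50, -45, -38, -37, -9, -8, -1, 2, 28, 40] -> [40, 28, 2, -1, -8, -9, -37, -38, -45, -50] -> [280, 196, 14, -7, -56, -63, -259, -266, -315, -350] -> -826
  [-33, -30, 48, -30] -> [-33, -30, -30, 48] -> [-33, -30, 48] -> [48, -30, -33] -> [336, -210, -231] -> -105

847; -161; -826; -105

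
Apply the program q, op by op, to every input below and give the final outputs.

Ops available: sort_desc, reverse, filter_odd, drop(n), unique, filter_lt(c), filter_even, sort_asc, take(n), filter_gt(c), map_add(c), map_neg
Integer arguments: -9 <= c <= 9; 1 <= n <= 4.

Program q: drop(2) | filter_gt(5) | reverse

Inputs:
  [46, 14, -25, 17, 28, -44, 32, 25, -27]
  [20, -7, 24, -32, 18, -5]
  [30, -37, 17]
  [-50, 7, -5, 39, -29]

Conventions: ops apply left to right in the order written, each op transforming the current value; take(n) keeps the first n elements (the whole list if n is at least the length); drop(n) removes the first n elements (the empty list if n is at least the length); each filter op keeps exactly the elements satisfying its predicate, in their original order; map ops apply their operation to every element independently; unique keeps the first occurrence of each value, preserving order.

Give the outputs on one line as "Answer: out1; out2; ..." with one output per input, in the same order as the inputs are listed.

Execution, op by op:
  [46, 14, -25, 17, 28, -44, 32, 25, -27] -> [-25, 17, 28, -44, 32, 25, -27] -> [17, 28, 32, 25] -> [25, 32, 28, 17]
  [20, -7, 24, -32, 18, -5] -> [24, -32, 18, -5] -> [24, 18] -> [18, 24]
  [30, -37, 17] -> [17] -> [17] -> [17]
  [-50, 7, -5, 39, -29] -> [-5, 39, -29] -> [39] -> [39]

[25, 32, 28, 17]; [18, 24]; [17]; [39]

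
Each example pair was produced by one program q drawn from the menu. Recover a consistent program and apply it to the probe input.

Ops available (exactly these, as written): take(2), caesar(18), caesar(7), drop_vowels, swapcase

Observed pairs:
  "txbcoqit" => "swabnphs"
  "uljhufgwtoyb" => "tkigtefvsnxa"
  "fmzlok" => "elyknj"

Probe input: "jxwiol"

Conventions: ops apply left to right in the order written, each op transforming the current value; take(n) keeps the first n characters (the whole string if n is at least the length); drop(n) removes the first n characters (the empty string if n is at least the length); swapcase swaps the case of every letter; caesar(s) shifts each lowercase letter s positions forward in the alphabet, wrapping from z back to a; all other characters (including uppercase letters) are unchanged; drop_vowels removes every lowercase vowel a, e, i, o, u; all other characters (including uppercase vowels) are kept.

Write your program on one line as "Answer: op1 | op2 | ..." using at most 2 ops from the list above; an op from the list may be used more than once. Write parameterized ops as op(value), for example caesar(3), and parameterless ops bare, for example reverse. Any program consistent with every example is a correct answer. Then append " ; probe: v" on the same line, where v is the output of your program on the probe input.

caesar(7) | caesar(18) ; probe: "iwvhnk"

Check, running the answer program on each example:
  "txbcoqit" -> "aeijvxpa" -> "swabnphs"
  "uljhufgwtoyb" -> "bsqobmndavfi" -> "tkigtefvsnxa"
  "fmzlok" -> "mtgsvr" -> "elyknj"
  probe: "jxwiol" -> "qedpvs" -> "iwvhnk"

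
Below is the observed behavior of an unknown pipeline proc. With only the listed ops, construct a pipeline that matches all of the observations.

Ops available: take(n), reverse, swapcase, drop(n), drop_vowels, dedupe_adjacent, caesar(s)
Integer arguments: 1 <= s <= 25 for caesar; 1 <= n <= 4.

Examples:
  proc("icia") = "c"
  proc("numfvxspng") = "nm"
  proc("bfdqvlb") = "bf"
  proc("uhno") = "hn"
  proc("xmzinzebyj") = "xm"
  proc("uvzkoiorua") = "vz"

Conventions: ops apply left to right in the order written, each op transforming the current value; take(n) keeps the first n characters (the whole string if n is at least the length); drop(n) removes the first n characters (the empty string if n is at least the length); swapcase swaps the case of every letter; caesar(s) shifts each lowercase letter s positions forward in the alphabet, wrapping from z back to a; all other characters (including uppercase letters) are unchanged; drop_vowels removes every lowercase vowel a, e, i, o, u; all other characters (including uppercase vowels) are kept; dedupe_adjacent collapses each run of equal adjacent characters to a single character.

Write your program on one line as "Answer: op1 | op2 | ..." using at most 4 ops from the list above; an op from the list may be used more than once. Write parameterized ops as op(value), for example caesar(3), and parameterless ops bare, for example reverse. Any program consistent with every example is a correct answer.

drop_vowels | take(4) | take(2)

Check, running the answer program on each example:
  "icia" -> "c" -> "c" -> "c"
  "numfvxspng" -> "nmfvxspng" -> "nmfv" -> "nm"
  "bfdqvlb" -> "bfdqvlb" -> "bfdq" -> "bf"
  "uhno" -> "hn" -> "hn" -> "hn"
  "xmzinzebyj" -> "xmznzbyj" -> "xmzn" -> "xm"
  "uvzkoiorua" -> "vzkr" -> "vzkr" -> "vz"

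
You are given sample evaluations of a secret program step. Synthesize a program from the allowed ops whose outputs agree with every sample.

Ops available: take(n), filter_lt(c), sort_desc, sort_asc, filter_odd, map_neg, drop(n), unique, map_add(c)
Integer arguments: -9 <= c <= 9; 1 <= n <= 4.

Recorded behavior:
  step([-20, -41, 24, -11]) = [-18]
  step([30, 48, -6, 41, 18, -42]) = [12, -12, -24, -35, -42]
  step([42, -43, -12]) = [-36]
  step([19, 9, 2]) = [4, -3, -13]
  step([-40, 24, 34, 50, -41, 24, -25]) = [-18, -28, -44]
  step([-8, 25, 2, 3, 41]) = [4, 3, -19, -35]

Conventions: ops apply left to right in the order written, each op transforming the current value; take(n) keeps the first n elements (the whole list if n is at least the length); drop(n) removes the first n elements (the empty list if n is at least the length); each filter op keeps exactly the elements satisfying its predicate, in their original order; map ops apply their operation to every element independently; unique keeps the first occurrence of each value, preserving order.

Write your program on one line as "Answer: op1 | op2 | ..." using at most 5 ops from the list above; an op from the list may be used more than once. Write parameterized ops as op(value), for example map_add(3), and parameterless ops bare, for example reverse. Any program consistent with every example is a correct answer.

map_neg | unique | sort_desc | filter_lt(8) | map_add(6)

Check, running the answer program on each example:
  [-20, -41, 24, -11] -> [20, 41, -24, 11] -> [20, 41, -24, 11] -> [41, 20, 11, -24] -> [-24] -> [-18]
  [30, 48, -6, 41, 18, -42] -> [-30, -48, 6, -41, -18, 42] -> [-30, -48, 6, -41, -18, 42] -> [42, 6, -18, -30, -41, -48] -> [6, -18, -30, -41, -48] -> [12, -12, -24, -35, -42]
  [42, -43, -12] -> [-42, 43, 12] -> [-42, 43, 12] -> [43, 12, -42] -> [-42] -> [-36]
  [19, 9, 2] -> [-19, -9, -2] -> [-19, -9, -2] -> [-2, -9, -19] -> [-2, -9, -19] -> [4, -3, -13]
  [-40, 24, 34, 50, -41, 24, -25] -> [40, -24, -34, -50, 41, -24, 25] -> [40, -24, -34, -50, 41, 25] -> [41, 40, 25, -24, -34, -50] -> [-24, -34, -50] -> [-18, -28, -44]
  [-8, 25, 2, 3, 41] -> [8, -25, -2, -3, -41] -> [8, -25, -2, -3, -41] -> [8, -2, -3, -25, -41] -> [-2, -3, -25, -41] -> [4, 3, -19, -35]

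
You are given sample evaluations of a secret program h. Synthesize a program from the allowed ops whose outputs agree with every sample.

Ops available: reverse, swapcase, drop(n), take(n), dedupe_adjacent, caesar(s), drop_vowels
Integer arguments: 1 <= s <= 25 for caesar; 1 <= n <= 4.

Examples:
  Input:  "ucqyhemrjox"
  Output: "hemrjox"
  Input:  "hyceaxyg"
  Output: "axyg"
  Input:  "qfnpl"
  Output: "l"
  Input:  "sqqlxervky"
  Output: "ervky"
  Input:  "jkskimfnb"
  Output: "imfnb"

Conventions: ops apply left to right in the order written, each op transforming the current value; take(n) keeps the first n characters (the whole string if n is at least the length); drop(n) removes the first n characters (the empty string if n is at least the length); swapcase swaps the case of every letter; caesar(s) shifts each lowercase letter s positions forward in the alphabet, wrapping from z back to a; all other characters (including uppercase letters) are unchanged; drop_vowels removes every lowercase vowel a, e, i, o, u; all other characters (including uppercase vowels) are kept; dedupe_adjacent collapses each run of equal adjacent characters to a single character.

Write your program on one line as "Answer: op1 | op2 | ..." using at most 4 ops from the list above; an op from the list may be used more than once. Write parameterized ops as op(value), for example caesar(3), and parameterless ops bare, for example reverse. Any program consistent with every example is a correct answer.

swapcase | dedupe_adjacent | drop(4) | swapcase

Check, running the answer program on each example:
  "ucqyhemrjox" -> "UCQYHEMRJOX" -> "UCQYHEMRJOX" -> "HEMRJOX" -> "hemrjox"
  "hyceaxyg" -> "HYCEAXYG" -> "HYCEAXYG" -> "AXYG" -> "axyg"
  "qfnpl" -> "QFNPL" -> "QFNPL" -> "L" -> "l"
  "sqqlxervky" -> "SQQLXERVKY" -> "SQLXERVKY" -> "ERVKY" -> "ervky"
  "jkskimfnb" -> "JKSKIMFNB" -> "JKSKIMFNB" -> "IMFNB" -> "imfnb"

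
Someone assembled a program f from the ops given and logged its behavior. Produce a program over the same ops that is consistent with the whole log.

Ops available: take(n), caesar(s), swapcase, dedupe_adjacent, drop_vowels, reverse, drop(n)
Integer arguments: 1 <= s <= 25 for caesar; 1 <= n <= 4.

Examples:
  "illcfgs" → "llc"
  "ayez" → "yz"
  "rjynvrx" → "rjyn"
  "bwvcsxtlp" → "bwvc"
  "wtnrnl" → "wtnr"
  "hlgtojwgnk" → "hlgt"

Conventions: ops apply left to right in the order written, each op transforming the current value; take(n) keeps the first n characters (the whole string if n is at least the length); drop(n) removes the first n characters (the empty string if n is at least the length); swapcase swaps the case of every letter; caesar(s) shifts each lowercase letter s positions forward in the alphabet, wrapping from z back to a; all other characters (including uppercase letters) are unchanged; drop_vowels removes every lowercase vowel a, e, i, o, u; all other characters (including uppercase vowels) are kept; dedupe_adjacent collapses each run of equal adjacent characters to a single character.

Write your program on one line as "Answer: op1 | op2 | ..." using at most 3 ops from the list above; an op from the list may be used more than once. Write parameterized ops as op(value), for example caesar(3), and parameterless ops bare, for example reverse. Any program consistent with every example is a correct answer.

take(4) | drop_vowels

Check, running the answer program on each example:
  "illcfgs" -> "illc" -> "llc"
  "ayez" -> "ayez" -> "yz"
  "rjynvrx" -> "rjyn" -> "rjyn"
  "bwvcsxtlp" -> "bwvc" -> "bwvc"
  "wtnrnl" -> "wtnr" -> "wtnr"
  "hlgtojwgnk" -> "hlgt" -> "hlgt"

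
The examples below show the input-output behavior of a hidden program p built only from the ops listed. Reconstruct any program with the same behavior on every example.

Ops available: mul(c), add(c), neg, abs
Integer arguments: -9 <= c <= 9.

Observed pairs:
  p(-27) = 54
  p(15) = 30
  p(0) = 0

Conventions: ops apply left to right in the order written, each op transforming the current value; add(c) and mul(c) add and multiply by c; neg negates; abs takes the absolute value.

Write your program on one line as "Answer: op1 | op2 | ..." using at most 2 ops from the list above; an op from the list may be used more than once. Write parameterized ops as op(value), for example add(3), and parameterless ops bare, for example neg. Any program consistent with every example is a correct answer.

abs | mul(2)

Check, running the answer program on each example:
  -27 -> 27 -> 54
  15 -> 15 -> 30
  0 -> 0 -> 0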